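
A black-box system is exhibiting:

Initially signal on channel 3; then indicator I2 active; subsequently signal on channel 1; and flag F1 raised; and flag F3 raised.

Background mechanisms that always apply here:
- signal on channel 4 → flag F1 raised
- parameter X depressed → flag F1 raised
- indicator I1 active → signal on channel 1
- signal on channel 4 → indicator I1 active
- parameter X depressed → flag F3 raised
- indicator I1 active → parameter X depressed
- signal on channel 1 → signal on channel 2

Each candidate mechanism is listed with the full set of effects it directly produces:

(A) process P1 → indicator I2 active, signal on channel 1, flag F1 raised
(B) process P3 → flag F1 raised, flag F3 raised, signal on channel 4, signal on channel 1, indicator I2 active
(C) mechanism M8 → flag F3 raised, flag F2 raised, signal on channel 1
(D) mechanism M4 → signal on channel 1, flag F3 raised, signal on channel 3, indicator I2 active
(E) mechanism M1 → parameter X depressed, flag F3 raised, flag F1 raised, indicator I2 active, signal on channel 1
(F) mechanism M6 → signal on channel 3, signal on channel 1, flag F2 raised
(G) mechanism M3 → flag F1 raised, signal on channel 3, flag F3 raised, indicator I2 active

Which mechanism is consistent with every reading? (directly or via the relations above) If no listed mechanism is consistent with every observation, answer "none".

For each candidate, compare predicted effects to what was observed:
(A) process P1 — signal on channel 3 ✗; indicator I2 active ✓; signal on channel 1 ✓; flag F1 raised ✓; flag F3 raised ✗
(B) process P3 — does not account for signal on channel 3
(C) mechanism M8 — does not account for signal on channel 3, indicator I2 active, flag F1 raised
(D) mechanism M4 — signal on channel 3 ✓; indicator I2 active ✓; signal on channel 1 ✓; flag F1 raised ✗; flag F3 raised ✓
(E) mechanism M1 — signal on channel 3 ✗; indicator I2 active ✓; signal on channel 1 ✓; flag F1 raised ✓; flag F3 raised ✓
(F) mechanism M6 — signal on channel 3 ✓; indicator I2 active ✗; signal on channel 1 ✓; flag F1 raised ✗; flag F3 raised ✗
(G) mechanism M3 — does not account for signal on channel 1
None of the listed candidates fits everything.

none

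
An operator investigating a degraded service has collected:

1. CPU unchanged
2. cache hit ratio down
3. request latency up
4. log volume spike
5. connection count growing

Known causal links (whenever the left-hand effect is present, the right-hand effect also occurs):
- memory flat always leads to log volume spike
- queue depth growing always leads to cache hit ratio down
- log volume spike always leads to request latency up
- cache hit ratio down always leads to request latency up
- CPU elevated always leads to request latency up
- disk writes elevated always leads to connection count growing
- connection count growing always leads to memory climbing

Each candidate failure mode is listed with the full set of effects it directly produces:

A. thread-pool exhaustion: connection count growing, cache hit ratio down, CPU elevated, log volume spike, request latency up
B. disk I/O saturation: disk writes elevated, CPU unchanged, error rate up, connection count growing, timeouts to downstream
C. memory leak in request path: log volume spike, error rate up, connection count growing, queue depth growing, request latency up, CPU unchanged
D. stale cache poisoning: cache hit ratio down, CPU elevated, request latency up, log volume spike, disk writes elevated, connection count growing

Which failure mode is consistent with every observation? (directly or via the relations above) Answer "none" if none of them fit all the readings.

Testing each hypothesis:
(A) thread-pool exhaustion — fails on CPU unchanged (predicts CPU elevated, not CPU unchanged)
(B) disk I/O saturation — CPU unchanged ✓; cache hit ratio down ✗; request latency up ✗; log volume spike ✗; connection count growing ✓
(C) memory leak in request path — accounts for every observation (cache hit ratio down through queue depth growing → cache hit ratio down)
(D) stale cache poisoning — fails on CPU unchanged (predicts CPU elevated, not CPU unchanged)
(C) alone accounts for all the evidence.

C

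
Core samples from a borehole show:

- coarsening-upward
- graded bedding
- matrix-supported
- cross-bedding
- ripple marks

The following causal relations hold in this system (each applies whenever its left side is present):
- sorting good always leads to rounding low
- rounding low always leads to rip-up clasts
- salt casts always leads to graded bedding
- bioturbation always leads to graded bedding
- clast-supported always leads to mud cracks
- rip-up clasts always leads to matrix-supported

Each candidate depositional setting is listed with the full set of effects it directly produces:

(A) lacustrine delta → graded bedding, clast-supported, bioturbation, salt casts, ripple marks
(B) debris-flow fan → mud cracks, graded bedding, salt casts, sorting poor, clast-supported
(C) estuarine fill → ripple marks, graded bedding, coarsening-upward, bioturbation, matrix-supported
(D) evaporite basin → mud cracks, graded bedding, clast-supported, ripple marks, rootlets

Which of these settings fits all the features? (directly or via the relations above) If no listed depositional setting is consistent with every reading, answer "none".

For each candidate, compare predicted effects to what was observed:
(A) lacustrine delta — coarsening-upward -; graded bedding +; matrix-supported -; cross-bedding -; ripple marks +
(B) debris-flow fan — coarsening-upward -; graded bedding +; matrix-supported -; cross-bedding -; ripple marks -
(C) estuarine fill — does not account for cross-bedding
(D) evaporite basin — coarsening-upward -; graded bedding +; matrix-supported -; cross-bedding -; ripple marks +
Every candidate fails on at least one observation.

none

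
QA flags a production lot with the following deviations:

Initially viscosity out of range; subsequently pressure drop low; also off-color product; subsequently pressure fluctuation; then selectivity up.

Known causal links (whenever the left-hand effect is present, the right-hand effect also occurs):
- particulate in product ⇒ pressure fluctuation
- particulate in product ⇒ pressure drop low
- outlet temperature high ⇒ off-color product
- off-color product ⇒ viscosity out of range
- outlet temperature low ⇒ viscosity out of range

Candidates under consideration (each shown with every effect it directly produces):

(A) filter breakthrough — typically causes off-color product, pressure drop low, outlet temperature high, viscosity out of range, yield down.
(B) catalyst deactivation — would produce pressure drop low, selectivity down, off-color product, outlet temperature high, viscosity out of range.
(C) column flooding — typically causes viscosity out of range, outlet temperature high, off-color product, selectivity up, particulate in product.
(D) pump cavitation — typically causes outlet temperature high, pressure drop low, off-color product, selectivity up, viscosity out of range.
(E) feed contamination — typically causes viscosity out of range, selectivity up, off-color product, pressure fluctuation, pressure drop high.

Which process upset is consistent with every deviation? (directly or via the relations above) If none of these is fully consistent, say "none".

C

Testing each hypothesis:
(A) filter breakthrough — viscosity out of range ✓; pressure drop low ✓; off-color product ✓; pressure fluctuation ✗; selectivity up ✗
(B) catalyst deactivation — fails on pressure fluctuation, selectivity up (predicts selectivity down, not selectivity up)
(C) column flooding — viscosity out of range ✓; pressure drop low ✓ (through particulate in product → pressure drop low); off-color product ✓; pressure fluctuation ✓ (through particulate in product → pressure fluctuation); selectivity up ✓
(D) pump cavitation — viscosity out of range ✓; pressure drop low ✓; off-color product ✓; pressure fluctuation ✗; selectivity up ✓
(E) feed contamination — viscosity out of range ✓; pressure drop low ✗; off-color product ✓; pressure fluctuation ✓; selectivity up ✓
(C) is the only candidate with no mismatches.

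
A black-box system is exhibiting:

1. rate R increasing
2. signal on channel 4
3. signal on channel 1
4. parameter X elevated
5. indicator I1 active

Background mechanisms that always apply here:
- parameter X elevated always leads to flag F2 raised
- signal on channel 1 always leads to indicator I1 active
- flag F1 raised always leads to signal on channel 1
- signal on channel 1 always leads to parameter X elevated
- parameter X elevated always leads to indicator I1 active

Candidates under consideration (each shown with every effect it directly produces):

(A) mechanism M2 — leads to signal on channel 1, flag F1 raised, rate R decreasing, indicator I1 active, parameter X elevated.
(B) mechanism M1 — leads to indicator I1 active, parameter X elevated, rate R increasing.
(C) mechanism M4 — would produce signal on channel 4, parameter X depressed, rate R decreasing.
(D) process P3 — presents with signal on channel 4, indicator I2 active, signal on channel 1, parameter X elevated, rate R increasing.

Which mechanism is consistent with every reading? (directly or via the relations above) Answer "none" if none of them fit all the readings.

For each candidate, compare predicted effects to what was observed:
(A) mechanism M2 — rate R increasing -; signal on channel 4 -; signal on channel 1 +; parameter X elevated +; indicator I1 active +
(B) mechanism M1 — does not account for signal on channel 4, signal on channel 1
(C) mechanism M4 — rate R increasing -; signal on channel 4 +; signal on channel 1 -; parameter X elevated -; indicator I1 active -
(D) process P3 — rate R increasing +; signal on channel 4 +; signal on channel 1 +; parameter X elevated +; indicator I1 active + (by signal on channel 1 → indicator I1 active)
(D) is the only candidate with no mismatches.

D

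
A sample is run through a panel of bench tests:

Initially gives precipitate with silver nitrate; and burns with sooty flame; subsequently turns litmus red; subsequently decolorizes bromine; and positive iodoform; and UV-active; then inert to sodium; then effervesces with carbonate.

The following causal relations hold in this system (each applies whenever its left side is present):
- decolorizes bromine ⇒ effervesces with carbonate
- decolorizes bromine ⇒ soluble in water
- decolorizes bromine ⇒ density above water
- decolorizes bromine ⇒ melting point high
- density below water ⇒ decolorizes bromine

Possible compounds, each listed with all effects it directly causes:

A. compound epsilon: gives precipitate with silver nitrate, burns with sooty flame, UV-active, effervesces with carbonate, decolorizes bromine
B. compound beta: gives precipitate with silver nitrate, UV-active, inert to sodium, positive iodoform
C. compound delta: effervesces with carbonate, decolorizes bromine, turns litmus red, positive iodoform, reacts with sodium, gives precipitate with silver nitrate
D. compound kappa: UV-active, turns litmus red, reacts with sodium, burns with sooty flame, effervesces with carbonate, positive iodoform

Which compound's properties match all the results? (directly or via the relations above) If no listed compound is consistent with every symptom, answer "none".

Checking each candidate against the observations:
(A) compound epsilon — does not account for turns litmus red, positive iodoform, inert to sodium
(B) compound beta — does not account for burns with sooty flame, turns litmus red, decolorizes bromine, effervesces with carbonate
(C) compound delta — fails on burns with sooty flame, UV-active, inert to sodium (predicts reacts with sodium, not inert to sodium)
(D) compound kappa — fails on gives precipitate with silver nitrate, decolorizes bromine, inert to sodium (predicts reacts with sodium, not inert to sodium)
None of the listed candidates fits everything.

none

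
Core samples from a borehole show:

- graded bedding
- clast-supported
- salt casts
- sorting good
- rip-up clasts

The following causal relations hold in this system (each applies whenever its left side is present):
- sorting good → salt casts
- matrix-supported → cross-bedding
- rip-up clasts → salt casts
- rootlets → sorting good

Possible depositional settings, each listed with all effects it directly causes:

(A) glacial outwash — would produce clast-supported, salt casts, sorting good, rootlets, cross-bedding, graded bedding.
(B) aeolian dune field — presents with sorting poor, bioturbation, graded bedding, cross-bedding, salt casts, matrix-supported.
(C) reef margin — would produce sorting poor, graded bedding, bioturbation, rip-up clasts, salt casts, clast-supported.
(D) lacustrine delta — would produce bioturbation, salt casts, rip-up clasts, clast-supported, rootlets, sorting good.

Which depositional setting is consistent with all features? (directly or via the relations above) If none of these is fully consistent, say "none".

none

For each candidate, compare predicted effects to what was observed:
(A) glacial outwash — does not account for rip-up clasts
(B) aeolian dune field — fails on clast-supported, sorting good, rip-up clasts (predicts matrix-supported, not clast-supported; predicts sorting poor, not sorting good)
(C) reef margin — graded bedding yes; clast-supported yes; salt casts yes; sorting good NO; rip-up clasts yes
(D) lacustrine delta — graded bedding NO; clast-supported yes; salt casts yes; sorting good yes; rip-up clasts yes
No candidate is consistent with all observations.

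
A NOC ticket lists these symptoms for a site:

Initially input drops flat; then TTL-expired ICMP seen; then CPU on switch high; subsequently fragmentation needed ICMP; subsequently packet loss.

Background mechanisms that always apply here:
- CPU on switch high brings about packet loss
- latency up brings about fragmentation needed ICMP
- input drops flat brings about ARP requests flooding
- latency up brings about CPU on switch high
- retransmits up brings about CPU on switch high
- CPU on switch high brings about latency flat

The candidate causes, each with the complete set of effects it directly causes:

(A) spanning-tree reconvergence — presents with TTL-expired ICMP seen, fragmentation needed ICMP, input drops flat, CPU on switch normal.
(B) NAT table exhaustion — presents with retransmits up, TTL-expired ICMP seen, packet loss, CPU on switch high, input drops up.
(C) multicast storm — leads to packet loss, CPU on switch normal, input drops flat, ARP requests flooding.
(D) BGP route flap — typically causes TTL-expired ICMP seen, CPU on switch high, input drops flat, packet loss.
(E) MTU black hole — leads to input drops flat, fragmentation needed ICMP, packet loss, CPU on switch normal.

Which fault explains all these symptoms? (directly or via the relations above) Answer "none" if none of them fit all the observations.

Checking each candidate against the observations:
(A) spanning-tree reconvergence — fails on CPU on switch high, packet loss (predicts CPU on switch normal, not CPU on switch high)
(B) NAT table exhaustion — input drops flat miss; TTL-expired ICMP seen match; CPU on switch high match; fragmentation needed ICMP miss; packet loss match
(C) multicast storm — input drops flat match; TTL-expired ICMP seen miss; CPU on switch high miss; fragmentation needed ICMP miss; packet loss match
(D) BGP route flap — does not account for fragmentation needed ICMP
(E) MTU black hole — fails on TTL-expired ICMP seen, CPU on switch high (predicts CPU on switch normal, not CPU on switch high)
None of the listed candidates fits everything.

none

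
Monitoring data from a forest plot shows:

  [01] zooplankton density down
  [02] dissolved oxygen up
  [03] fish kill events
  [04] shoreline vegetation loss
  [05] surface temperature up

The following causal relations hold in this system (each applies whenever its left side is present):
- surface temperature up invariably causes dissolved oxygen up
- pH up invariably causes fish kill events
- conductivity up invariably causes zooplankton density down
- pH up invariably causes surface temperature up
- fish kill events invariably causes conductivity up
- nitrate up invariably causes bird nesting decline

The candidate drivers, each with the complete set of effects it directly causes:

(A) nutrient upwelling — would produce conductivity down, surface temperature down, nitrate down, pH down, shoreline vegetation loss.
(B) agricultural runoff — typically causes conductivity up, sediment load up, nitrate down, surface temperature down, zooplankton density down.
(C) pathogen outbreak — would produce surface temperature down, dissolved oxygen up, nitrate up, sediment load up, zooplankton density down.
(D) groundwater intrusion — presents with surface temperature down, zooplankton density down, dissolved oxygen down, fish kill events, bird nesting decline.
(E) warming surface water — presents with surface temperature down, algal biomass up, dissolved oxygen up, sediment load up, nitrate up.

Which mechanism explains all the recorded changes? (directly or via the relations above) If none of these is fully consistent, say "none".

Per-candidate check:
(A) nutrient upwelling — zooplankton density down -; dissolved oxygen up -; fish kill events -; shoreline vegetation loss +; surface temperature up -
(B) agricultural runoff — fails on dissolved oxygen up, fish kill events, shoreline vegetation loss, surface temperature up (predicts surface temperature down, not surface temperature up)
(C) pathogen outbreak — fails on fish kill events, shoreline vegetation loss, surface temperature up (predicts surface temperature down, not surface temperature up)
(D) groundwater intrusion — zooplankton density down +; dissolved oxygen up -; fish kill events +; shoreline vegetation loss -; surface temperature up -
(E) warming surface water — zooplankton density down -; dissolved oxygen up +; fish kill events -; shoreline vegetation loss -; surface temperature up -
No candidate is consistent with all observations.

none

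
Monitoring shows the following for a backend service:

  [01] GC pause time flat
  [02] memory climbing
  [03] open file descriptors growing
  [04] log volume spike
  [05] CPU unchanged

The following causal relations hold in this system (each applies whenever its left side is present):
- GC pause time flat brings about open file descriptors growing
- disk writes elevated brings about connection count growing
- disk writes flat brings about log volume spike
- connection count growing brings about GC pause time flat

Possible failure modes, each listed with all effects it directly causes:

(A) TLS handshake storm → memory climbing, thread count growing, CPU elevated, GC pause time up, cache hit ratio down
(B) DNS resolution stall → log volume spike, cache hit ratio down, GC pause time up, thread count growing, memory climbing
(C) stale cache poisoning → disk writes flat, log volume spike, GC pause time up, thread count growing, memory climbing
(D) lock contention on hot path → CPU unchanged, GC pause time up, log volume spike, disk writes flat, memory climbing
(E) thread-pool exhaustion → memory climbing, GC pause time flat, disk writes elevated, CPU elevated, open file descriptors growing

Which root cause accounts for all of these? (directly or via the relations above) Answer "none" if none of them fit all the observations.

none

Per-candidate check:
(A) TLS handshake storm — GC pause time flat -; memory climbing +; open file descriptors growing -; log volume spike -; CPU unchanged -
(B) DNS resolution stall — GC pause time flat -; memory climbing +; open file descriptors growing -; log volume spike +; CPU unchanged -
(C) stale cache poisoning — GC pause time flat -; memory climbing +; open file descriptors growing -; log volume spike +; CPU unchanged -
(D) lock contention on hot path — fails on GC pause time flat, open file descriptors growing (predicts GC pause time up, not GC pause time flat)
(E) thread-pool exhaustion — GC pause time flat +; memory climbing +; open file descriptors growing +; log volume spike -; CPU unchanged -
No candidate is consistent with all observations.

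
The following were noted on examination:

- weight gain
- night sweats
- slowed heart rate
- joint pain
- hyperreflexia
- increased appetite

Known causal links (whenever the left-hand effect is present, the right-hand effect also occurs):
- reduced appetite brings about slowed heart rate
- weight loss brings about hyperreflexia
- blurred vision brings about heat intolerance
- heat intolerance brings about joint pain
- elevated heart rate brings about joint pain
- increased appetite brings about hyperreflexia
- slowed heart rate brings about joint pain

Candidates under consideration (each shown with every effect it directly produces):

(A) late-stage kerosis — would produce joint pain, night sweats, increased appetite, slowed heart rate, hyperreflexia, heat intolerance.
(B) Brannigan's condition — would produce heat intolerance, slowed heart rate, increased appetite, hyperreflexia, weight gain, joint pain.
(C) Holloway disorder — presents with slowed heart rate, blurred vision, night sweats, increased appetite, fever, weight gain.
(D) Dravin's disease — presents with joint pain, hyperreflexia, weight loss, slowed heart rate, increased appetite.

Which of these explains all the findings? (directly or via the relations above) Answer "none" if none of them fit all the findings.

For each candidate, compare predicted effects to what was observed:
(A) late-stage kerosis — weight gain NO; night sweats yes; slowed heart rate yes; joint pain yes; hyperreflexia yes; increased appetite yes
(B) Brannigan's condition — weight gain yes; night sweats NO; slowed heart rate yes; joint pain yes; hyperreflexia yes; increased appetite yes
(C) Holloway disorder — weight gain yes; night sweats yes; slowed heart rate yes; joint pain yes (via slowed heart rate → joint pain); hyperreflexia yes (via increased appetite → hyperreflexia); increased appetite yes
(D) Dravin's disease — fails on weight gain, night sweats (predicts weight loss, not weight gain)
(C) is the only candidate with no mismatches.

C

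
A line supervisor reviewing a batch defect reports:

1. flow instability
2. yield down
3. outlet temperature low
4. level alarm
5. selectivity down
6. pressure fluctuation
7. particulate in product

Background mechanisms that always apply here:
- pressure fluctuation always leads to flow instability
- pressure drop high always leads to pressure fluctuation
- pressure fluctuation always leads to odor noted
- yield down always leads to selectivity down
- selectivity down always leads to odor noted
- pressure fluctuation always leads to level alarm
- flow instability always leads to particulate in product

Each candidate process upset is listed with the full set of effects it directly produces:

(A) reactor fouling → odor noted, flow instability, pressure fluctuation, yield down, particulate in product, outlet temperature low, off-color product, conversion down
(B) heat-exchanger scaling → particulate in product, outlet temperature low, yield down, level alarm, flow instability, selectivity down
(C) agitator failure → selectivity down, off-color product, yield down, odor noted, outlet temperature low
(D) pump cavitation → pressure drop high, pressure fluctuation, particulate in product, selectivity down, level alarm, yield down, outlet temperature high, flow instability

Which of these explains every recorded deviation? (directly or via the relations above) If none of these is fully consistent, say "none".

A

For each candidate, compare predicted effects to what was observed:
(A) reactor fouling — flow instability yes; yield down yes; outlet temperature low yes; level alarm yes (via pressure fluctuation → level alarm); selectivity down yes (via yield down → selectivity down); pressure fluctuation yes; particulate in product yes
(B) heat-exchanger scaling — flow instability yes; yield down yes; outlet temperature low yes; level alarm yes; selectivity down yes; pressure fluctuation NO; particulate in product yes
(C) agitator failure — flow instability NO; yield down yes; outlet temperature low yes; level alarm NO; selectivity down yes; pressure fluctuation NO; particulate in product NO
(D) pump cavitation — fails on outlet temperature low (predicts outlet temperature high, not outlet temperature low)
(A) is the only candidate with no mismatches.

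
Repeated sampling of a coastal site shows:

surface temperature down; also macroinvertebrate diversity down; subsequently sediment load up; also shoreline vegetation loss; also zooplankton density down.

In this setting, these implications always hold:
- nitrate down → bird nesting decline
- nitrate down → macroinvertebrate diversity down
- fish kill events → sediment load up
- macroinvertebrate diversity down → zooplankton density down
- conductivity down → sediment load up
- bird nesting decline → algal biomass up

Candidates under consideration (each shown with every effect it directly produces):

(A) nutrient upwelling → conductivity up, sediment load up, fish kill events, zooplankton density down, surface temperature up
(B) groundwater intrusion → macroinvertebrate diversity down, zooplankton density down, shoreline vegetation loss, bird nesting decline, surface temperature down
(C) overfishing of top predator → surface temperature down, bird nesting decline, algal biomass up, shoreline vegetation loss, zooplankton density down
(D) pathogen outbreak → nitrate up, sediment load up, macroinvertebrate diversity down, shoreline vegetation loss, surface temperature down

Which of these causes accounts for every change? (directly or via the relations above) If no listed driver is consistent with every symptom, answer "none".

D

For each candidate, compare predicted effects to what was observed:
(A) nutrient upwelling — surface temperature down ✗; macroinvertebrate diversity down ✗; sediment load up ✓; shoreline vegetation loss ✗; zooplankton density down ✓
(B) groundwater intrusion — surface temperature down ✓; macroinvertebrate diversity down ✓; sediment load up ✗; shoreline vegetation loss ✓; zooplankton density down ✓
(C) overfishing of top predator — does not account for macroinvertebrate diversity down, sediment load up
(D) pathogen outbreak — accounts for every observation (zooplankton density down via macroinvertebrate diversity down → zooplankton density down)
Only (D) is consistent with every observation.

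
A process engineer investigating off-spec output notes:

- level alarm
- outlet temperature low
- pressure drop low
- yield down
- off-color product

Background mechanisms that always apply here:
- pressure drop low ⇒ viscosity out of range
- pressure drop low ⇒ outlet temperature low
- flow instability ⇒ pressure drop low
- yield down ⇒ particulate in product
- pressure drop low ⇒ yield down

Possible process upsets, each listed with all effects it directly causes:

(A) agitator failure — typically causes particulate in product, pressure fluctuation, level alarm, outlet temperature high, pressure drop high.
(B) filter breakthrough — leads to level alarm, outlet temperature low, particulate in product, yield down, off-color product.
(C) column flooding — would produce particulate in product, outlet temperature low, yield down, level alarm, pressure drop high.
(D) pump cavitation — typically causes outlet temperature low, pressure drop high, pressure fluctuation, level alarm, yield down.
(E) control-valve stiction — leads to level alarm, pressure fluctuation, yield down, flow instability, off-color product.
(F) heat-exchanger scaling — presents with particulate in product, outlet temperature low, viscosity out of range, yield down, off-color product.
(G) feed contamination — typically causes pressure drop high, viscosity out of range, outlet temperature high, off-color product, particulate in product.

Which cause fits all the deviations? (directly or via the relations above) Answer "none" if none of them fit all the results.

Testing each hypothesis:
(A) agitator failure — level alarm ✓; outlet temperature low ✗; pressure drop low ✗; yield down ✗; off-color product ✗
(B) filter breakthrough — does not account for pressure drop low
(C) column flooding — fails on pressure drop low, off-color product (predicts pressure drop high, not pressure drop low)
(D) pump cavitation — level alarm ✓; outlet temperature low ✓; pressure drop low ✗; yield down ✓; off-color product ✗
(E) control-valve stiction — accounts for every observation (outlet temperature low by flow instability → pressure drop low → outlet temperature low)
(F) heat-exchanger scaling — does not account for level alarm, pressure drop low
(G) feed contamination — fails on level alarm, outlet temperature low, pressure drop low, yield down (predicts outlet temperature high, not outlet temperature low; predicts pressure drop high, not pressure drop low)
(E) alone accounts for all the evidence.

E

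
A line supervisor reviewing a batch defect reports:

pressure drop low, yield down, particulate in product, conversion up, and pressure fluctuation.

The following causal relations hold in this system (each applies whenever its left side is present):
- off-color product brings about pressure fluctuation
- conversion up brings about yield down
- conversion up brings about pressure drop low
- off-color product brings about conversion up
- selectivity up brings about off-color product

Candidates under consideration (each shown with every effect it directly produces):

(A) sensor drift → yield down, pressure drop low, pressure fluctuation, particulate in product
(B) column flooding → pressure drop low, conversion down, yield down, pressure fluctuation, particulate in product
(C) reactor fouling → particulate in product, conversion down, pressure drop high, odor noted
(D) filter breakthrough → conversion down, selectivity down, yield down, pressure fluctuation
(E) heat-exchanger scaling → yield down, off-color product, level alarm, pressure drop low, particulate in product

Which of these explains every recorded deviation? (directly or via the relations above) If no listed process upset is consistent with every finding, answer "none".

E

Testing each hypothesis:
(A) sensor drift — pressure drop low ✓; yield down ✓; particulate in product ✓; conversion up ✗; pressure fluctuation ✓
(B) column flooding — pressure drop low ✓; yield down ✓; particulate in product ✓; conversion up ✗; pressure fluctuation ✓
(C) reactor fouling — pressure drop low ✗; yield down ✗; particulate in product ✓; conversion up ✗; pressure fluctuation ✗
(D) filter breakthrough — pressure drop low ✗; yield down ✓; particulate in product ✗; conversion up ✗; pressure fluctuation ✓
(E) heat-exchanger scaling — accounts for every observation (conversion up through off-color product → conversion up)
(E) alone accounts for all the evidence.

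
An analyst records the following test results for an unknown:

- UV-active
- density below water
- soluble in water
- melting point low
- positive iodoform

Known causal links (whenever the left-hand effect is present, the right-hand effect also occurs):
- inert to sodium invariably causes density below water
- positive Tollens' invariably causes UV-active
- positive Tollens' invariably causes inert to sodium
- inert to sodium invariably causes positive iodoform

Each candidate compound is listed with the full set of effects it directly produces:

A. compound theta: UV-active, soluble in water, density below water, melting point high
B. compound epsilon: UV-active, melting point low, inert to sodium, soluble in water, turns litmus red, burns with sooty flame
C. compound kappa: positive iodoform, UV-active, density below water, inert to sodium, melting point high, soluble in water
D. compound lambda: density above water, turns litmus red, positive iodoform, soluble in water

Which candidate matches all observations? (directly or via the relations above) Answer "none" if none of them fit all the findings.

B

For each candidate, compare predicted effects to what was observed:
(A) compound theta — UV-active match; density below water match; soluble in water match; melting point low miss; positive iodoform miss
(B) compound epsilon — accounts for every observation (density below water through inert to sodium → density below water)
(C) compound kappa — UV-active match; density below water match; soluble in water match; melting point low miss; positive iodoform match
(D) compound lambda — fails on UV-active, density below water, melting point low (predicts density above water, not density below water)
(B) is the only candidate with no mismatches.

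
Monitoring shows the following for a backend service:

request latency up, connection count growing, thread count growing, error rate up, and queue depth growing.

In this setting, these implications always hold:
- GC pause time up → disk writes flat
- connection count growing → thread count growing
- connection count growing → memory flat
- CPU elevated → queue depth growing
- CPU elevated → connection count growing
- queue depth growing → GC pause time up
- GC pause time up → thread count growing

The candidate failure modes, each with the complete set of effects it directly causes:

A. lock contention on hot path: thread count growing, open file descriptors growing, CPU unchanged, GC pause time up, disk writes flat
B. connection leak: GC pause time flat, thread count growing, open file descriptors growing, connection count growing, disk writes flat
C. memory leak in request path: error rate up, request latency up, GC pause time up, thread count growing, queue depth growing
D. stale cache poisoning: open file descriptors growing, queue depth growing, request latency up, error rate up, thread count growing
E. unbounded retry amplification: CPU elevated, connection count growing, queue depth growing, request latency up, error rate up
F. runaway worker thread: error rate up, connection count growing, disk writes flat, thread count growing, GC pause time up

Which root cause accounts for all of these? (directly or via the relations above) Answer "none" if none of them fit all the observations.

E

For each candidate, compare predicted effects to what was observed:
(A) lock contention on hot path — does not account for request latency up, connection count growing, error rate up, queue depth growing
(B) connection leak — request latency up NO; connection count growing yes; thread count growing yes; error rate up NO; queue depth growing NO
(C) memory leak in request path — does not account for connection count growing
(D) stale cache poisoning — does not account for connection count growing
(E) unbounded retry amplification — request latency up yes; connection count growing yes; thread count growing yes (by connection count growing → thread count growing); error rate up yes; queue depth growing yes
(F) runaway worker thread — request latency up NO; connection count growing yes; thread count growing yes; error rate up yes; queue depth growing NO
Only (E) is consistent with every observation.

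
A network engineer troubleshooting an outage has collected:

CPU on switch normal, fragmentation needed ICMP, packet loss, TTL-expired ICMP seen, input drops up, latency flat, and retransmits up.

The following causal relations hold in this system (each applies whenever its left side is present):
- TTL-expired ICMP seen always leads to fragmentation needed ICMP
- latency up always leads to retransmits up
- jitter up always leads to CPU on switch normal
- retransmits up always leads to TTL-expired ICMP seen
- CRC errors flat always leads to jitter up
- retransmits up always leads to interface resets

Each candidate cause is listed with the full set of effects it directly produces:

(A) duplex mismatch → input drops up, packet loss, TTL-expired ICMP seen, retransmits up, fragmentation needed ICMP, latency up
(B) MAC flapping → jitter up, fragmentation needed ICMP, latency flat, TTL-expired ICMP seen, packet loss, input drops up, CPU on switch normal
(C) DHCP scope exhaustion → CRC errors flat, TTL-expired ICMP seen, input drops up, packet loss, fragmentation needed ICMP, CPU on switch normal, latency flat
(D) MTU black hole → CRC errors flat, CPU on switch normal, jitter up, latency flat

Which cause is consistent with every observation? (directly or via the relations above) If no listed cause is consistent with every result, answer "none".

Checking each candidate against the observations:
(A) duplex mismatch — CPU on switch normal ✗; fragmentation needed ICMP ✓; packet loss ✓; TTL-expired ICMP seen ✓; input drops up ✓; latency flat ✗; retransmits up ✓
(B) MAC flapping — does not account for retransmits up
(C) DHCP scope exhaustion — does not account for retransmits up
(D) MTU black hole — does not account for fragmentation needed ICMP, packet loss, TTL-expired ICMP seen, input drops up, retransmits up
No candidate is consistent with all observations.

none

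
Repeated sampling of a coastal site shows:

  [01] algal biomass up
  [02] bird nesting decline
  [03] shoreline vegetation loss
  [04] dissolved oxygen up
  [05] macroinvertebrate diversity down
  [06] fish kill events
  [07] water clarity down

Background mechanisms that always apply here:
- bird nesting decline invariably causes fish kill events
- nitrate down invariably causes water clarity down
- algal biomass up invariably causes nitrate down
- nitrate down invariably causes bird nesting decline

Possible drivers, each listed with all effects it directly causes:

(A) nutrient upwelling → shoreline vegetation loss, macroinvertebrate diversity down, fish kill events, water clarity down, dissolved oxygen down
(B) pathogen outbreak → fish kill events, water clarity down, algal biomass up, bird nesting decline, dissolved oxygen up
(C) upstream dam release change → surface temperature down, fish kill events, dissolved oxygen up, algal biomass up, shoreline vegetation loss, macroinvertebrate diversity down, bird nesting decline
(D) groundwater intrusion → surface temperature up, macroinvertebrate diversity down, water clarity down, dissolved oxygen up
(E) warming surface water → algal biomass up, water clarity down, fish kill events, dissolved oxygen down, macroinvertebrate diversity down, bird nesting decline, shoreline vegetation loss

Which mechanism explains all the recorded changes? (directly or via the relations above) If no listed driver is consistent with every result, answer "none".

Per-candidate check:
(A) nutrient upwelling — algal biomass up ✗; bird nesting decline ✗; shoreline vegetation loss ✓; dissolved oxygen up ✗; macroinvertebrate diversity down ✓; fish kill events ✓; water clarity down ✓
(B) pathogen outbreak — algal biomass up ✓; bird nesting decline ✓; shoreline vegetation loss ✗; dissolved oxygen up ✓; macroinvertebrate diversity down ✗; fish kill events ✓; water clarity down ✓
(C) upstream dam release change — algal biomass up ✓; bird nesting decline ✓; shoreline vegetation loss ✓; dissolved oxygen up ✓; macroinvertebrate diversity down ✓; fish kill events ✓; water clarity down ✓ (via algal biomass up → nitrate down → water clarity down)
(D) groundwater intrusion — does not account for algal biomass up, bird nesting decline, shoreline vegetation loss, fish kill events
(E) warming surface water — fails on dissolved oxygen up (predicts dissolved oxygen down, not dissolved oxygen up)
(C) alone accounts for all the evidence.

C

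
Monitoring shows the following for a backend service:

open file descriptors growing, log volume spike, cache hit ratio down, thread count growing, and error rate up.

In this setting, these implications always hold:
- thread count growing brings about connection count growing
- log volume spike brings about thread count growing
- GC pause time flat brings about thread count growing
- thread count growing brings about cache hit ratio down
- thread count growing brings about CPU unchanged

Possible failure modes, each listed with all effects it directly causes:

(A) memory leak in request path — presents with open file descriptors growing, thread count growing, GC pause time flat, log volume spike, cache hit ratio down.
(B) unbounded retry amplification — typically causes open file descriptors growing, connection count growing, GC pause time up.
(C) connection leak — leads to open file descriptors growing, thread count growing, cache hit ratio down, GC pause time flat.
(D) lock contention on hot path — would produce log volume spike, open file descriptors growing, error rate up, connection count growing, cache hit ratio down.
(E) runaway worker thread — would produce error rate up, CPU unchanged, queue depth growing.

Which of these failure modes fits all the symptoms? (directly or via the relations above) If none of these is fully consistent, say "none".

Checking each candidate against the observations:
(A) memory leak in request path — does not account for error rate up
(B) unbounded retry amplification — open file descriptors growing match; log volume spike miss; cache hit ratio down miss; thread count growing miss; error rate up miss
(C) connection leak — open file descriptors growing match; log volume spike miss; cache hit ratio down match; thread count growing match; error rate up miss
(D) lock contention on hot path — open file descriptors growing match; log volume spike match; cache hit ratio down match; thread count growing match (via log volume spike → thread count growing); error rate up match
(E) runaway worker thread — open file descriptors growing miss; log volume spike miss; cache hit ratio down miss; thread count growing miss; error rate up match
(D) is the only candidate with no mismatches.

D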